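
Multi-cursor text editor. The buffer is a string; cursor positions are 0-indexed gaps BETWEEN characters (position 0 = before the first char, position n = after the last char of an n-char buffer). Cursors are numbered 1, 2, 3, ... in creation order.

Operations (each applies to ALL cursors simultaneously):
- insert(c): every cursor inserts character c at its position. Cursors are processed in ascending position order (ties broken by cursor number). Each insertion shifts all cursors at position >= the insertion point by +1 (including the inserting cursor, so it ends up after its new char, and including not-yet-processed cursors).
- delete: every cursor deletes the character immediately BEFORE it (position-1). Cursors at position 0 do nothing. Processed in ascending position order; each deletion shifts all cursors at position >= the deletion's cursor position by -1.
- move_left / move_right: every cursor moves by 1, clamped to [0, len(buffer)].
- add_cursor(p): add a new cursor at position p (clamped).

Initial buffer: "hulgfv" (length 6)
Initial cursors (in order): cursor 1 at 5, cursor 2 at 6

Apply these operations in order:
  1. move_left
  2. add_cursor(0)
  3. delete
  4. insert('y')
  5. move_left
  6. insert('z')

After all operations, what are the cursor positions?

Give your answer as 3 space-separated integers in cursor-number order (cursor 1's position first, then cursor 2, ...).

Answer: 8 8 1

Derivation:
After op 1 (move_left): buffer="hulgfv" (len 6), cursors c1@4 c2@5, authorship ......
After op 2 (add_cursor(0)): buffer="hulgfv" (len 6), cursors c3@0 c1@4 c2@5, authorship ......
After op 3 (delete): buffer="hulv" (len 4), cursors c3@0 c1@3 c2@3, authorship ....
After op 4 (insert('y')): buffer="yhulyyv" (len 7), cursors c3@1 c1@6 c2@6, authorship 3...12.
After op 5 (move_left): buffer="yhulyyv" (len 7), cursors c3@0 c1@5 c2@5, authorship 3...12.
After op 6 (insert('z')): buffer="zyhulyzzyv" (len 10), cursors c3@1 c1@8 c2@8, authorship 33...1122.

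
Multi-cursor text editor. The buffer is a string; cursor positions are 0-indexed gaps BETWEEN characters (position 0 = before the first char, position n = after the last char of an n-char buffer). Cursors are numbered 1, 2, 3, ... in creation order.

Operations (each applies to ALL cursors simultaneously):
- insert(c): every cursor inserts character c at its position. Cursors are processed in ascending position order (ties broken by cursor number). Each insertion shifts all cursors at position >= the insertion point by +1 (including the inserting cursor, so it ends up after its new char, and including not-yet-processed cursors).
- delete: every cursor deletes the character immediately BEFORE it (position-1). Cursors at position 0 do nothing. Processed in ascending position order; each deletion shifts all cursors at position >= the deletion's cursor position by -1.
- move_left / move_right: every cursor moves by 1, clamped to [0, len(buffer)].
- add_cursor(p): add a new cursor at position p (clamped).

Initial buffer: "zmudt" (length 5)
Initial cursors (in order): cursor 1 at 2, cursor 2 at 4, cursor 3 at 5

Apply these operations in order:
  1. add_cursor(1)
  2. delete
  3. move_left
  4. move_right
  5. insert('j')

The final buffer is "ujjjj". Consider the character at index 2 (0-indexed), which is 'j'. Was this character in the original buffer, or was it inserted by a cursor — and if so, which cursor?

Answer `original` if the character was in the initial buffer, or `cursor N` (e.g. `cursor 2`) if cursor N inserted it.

Answer: cursor 2

Derivation:
After op 1 (add_cursor(1)): buffer="zmudt" (len 5), cursors c4@1 c1@2 c2@4 c3@5, authorship .....
After op 2 (delete): buffer="u" (len 1), cursors c1@0 c4@0 c2@1 c3@1, authorship .
After op 3 (move_left): buffer="u" (len 1), cursors c1@0 c2@0 c3@0 c4@0, authorship .
After op 4 (move_right): buffer="u" (len 1), cursors c1@1 c2@1 c3@1 c4@1, authorship .
After op 5 (insert('j')): buffer="ujjjj" (len 5), cursors c1@5 c2@5 c3@5 c4@5, authorship .1234
Authorship (.=original, N=cursor N): . 1 2 3 4
Index 2: author = 2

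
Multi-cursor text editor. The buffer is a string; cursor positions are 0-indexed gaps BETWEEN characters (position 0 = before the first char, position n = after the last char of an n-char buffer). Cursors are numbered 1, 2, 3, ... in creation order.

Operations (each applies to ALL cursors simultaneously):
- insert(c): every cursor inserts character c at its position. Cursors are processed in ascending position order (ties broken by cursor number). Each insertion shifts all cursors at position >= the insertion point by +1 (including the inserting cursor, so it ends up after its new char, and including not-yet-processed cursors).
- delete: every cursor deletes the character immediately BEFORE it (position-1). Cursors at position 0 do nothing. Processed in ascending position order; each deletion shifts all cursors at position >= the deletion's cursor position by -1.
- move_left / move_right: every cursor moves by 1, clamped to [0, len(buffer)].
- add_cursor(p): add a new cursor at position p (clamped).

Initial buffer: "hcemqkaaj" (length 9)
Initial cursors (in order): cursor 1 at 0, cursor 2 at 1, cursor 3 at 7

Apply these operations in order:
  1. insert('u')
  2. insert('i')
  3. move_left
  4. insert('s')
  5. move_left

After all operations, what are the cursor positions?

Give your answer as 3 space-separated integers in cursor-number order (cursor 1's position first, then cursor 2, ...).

After op 1 (insert('u')): buffer="uhucemqkauaj" (len 12), cursors c1@1 c2@3 c3@10, authorship 1.2......3..
After op 2 (insert('i')): buffer="uihuicemqkauiaj" (len 15), cursors c1@2 c2@5 c3@13, authorship 11.22......33..
After op 3 (move_left): buffer="uihuicemqkauiaj" (len 15), cursors c1@1 c2@4 c3@12, authorship 11.22......33..
After op 4 (insert('s')): buffer="usihusicemqkausiaj" (len 18), cursors c1@2 c2@6 c3@15, authorship 111.222......333..
After op 5 (move_left): buffer="usihusicemqkausiaj" (len 18), cursors c1@1 c2@5 c3@14, authorship 111.222......333..

Answer: 1 5 14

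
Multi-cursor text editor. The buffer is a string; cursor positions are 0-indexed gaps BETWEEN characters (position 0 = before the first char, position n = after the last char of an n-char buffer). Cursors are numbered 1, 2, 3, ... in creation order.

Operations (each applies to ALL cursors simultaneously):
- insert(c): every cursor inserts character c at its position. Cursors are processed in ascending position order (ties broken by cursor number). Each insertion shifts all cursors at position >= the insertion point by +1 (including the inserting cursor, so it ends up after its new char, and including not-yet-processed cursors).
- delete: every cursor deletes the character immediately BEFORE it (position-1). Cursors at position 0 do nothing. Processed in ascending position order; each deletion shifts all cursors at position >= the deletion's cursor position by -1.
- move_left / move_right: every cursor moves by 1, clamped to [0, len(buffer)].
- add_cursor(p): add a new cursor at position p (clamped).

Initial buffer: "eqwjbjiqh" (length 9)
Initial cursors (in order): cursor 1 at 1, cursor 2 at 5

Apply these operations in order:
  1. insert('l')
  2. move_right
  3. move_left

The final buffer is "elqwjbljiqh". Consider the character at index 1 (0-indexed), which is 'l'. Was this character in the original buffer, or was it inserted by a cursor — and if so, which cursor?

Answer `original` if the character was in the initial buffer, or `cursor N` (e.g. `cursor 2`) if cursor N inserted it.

After op 1 (insert('l')): buffer="elqwjbljiqh" (len 11), cursors c1@2 c2@7, authorship .1....2....
After op 2 (move_right): buffer="elqwjbljiqh" (len 11), cursors c1@3 c2@8, authorship .1....2....
After op 3 (move_left): buffer="elqwjbljiqh" (len 11), cursors c1@2 c2@7, authorship .1....2....
Authorship (.=original, N=cursor N): . 1 . . . . 2 . . . .
Index 1: author = 1

Answer: cursor 1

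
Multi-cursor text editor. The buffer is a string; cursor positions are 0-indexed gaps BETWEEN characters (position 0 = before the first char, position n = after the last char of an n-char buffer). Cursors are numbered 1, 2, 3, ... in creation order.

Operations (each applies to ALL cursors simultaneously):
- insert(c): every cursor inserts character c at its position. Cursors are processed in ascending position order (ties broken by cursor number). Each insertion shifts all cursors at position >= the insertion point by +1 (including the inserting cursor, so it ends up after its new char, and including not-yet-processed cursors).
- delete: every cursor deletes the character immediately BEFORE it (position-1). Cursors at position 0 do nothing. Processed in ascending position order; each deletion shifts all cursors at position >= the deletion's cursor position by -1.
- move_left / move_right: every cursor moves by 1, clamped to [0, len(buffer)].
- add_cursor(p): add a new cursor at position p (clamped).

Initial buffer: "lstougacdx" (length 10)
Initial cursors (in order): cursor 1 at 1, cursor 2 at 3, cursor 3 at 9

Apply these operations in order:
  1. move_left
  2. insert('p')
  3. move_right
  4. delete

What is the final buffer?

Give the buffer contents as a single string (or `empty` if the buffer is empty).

After op 1 (move_left): buffer="lstougacdx" (len 10), cursors c1@0 c2@2 c3@8, authorship ..........
After op 2 (insert('p')): buffer="plsptougacpdx" (len 13), cursors c1@1 c2@4 c3@11, authorship 1..2......3..
After op 3 (move_right): buffer="plsptougacpdx" (len 13), cursors c1@2 c2@5 c3@12, authorship 1..2......3..
After op 4 (delete): buffer="pspougacpx" (len 10), cursors c1@1 c2@3 c3@9, authorship 1.2.....3.

Answer: pspougacpx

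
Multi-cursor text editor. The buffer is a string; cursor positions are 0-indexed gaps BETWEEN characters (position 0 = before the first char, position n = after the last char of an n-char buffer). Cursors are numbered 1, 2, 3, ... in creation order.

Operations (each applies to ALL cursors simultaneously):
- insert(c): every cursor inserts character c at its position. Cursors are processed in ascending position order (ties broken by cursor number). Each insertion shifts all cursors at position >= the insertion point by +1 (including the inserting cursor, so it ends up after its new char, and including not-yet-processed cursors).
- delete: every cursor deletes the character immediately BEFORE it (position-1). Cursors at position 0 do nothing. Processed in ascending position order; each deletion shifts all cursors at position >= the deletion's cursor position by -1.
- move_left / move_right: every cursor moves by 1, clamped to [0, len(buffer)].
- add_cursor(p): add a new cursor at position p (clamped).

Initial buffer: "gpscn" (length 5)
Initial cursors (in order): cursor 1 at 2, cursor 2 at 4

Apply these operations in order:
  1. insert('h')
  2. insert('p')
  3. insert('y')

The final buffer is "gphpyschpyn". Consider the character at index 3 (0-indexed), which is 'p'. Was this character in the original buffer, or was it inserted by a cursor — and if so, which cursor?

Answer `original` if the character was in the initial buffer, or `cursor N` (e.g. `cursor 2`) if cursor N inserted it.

Answer: cursor 1

Derivation:
After op 1 (insert('h')): buffer="gphschn" (len 7), cursors c1@3 c2@6, authorship ..1..2.
After op 2 (insert('p')): buffer="gphpschpn" (len 9), cursors c1@4 c2@8, authorship ..11..22.
After op 3 (insert('y')): buffer="gphpyschpyn" (len 11), cursors c1@5 c2@10, authorship ..111..222.
Authorship (.=original, N=cursor N): . . 1 1 1 . . 2 2 2 .
Index 3: author = 1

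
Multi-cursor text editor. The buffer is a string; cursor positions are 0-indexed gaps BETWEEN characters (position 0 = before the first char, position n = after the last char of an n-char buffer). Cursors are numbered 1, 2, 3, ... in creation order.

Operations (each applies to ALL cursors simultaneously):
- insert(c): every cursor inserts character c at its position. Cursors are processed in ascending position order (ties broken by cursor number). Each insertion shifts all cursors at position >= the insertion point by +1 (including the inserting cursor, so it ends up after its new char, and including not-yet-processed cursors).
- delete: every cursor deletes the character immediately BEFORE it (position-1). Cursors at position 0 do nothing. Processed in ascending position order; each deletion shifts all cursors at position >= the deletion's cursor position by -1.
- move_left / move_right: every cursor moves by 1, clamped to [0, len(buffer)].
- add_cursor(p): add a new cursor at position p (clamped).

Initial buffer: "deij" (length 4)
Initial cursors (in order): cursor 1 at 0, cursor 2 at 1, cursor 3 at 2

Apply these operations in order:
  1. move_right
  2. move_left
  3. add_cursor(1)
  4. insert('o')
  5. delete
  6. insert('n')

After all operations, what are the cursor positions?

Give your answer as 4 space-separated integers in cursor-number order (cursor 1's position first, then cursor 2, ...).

After op 1 (move_right): buffer="deij" (len 4), cursors c1@1 c2@2 c3@3, authorship ....
After op 2 (move_left): buffer="deij" (len 4), cursors c1@0 c2@1 c3@2, authorship ....
After op 3 (add_cursor(1)): buffer="deij" (len 4), cursors c1@0 c2@1 c4@1 c3@2, authorship ....
After op 4 (insert('o')): buffer="odooeoij" (len 8), cursors c1@1 c2@4 c4@4 c3@6, authorship 1.24.3..
After op 5 (delete): buffer="deij" (len 4), cursors c1@0 c2@1 c4@1 c3@2, authorship ....
After op 6 (insert('n')): buffer="ndnnenij" (len 8), cursors c1@1 c2@4 c4@4 c3@6, authorship 1.24.3..

Answer: 1 4 6 4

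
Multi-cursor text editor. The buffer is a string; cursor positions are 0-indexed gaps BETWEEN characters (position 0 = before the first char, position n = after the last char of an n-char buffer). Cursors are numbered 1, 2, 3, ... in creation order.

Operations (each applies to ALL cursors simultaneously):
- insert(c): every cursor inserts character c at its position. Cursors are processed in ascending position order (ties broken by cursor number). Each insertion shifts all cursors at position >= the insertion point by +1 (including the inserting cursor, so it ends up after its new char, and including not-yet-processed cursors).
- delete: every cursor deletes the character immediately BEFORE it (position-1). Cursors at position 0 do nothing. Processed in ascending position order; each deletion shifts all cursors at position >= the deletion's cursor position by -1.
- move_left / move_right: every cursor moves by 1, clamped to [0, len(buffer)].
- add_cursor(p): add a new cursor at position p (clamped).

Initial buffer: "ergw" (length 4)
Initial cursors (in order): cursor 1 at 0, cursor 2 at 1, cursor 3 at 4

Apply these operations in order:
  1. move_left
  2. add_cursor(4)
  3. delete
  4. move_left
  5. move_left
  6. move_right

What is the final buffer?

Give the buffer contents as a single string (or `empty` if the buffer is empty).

After op 1 (move_left): buffer="ergw" (len 4), cursors c1@0 c2@0 c3@3, authorship ....
After op 2 (add_cursor(4)): buffer="ergw" (len 4), cursors c1@0 c2@0 c3@3 c4@4, authorship ....
After op 3 (delete): buffer="er" (len 2), cursors c1@0 c2@0 c3@2 c4@2, authorship ..
After op 4 (move_left): buffer="er" (len 2), cursors c1@0 c2@0 c3@1 c4@1, authorship ..
After op 5 (move_left): buffer="er" (len 2), cursors c1@0 c2@0 c3@0 c4@0, authorship ..
After op 6 (move_right): buffer="er" (len 2), cursors c1@1 c2@1 c3@1 c4@1, authorship ..

Answer: er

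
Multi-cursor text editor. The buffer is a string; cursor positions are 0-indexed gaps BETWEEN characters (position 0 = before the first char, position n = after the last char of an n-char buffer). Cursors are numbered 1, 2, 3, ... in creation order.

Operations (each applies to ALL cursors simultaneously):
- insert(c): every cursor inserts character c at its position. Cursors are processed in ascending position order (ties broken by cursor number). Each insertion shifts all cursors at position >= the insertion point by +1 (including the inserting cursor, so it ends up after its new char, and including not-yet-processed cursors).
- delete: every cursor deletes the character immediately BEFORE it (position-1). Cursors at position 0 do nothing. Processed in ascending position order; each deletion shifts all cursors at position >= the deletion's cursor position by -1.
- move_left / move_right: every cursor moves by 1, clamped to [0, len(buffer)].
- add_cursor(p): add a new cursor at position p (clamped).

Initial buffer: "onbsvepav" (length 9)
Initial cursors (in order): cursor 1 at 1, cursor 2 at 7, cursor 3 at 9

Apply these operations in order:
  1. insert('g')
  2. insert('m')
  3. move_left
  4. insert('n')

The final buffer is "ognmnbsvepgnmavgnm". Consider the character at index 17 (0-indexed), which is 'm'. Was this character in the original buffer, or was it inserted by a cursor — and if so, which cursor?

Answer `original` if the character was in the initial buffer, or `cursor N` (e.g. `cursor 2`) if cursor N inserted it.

After op 1 (insert('g')): buffer="ognbsvepgavg" (len 12), cursors c1@2 c2@9 c3@12, authorship .1......2..3
After op 2 (insert('m')): buffer="ogmnbsvepgmavgm" (len 15), cursors c1@3 c2@11 c3@15, authorship .11......22..33
After op 3 (move_left): buffer="ogmnbsvepgmavgm" (len 15), cursors c1@2 c2@10 c3@14, authorship .11......22..33
After op 4 (insert('n')): buffer="ognmnbsvepgnmavgnm" (len 18), cursors c1@3 c2@12 c3@17, authorship .111......222..333
Authorship (.=original, N=cursor N): . 1 1 1 . . . . . . 2 2 2 . . 3 3 3
Index 17: author = 3

Answer: cursor 3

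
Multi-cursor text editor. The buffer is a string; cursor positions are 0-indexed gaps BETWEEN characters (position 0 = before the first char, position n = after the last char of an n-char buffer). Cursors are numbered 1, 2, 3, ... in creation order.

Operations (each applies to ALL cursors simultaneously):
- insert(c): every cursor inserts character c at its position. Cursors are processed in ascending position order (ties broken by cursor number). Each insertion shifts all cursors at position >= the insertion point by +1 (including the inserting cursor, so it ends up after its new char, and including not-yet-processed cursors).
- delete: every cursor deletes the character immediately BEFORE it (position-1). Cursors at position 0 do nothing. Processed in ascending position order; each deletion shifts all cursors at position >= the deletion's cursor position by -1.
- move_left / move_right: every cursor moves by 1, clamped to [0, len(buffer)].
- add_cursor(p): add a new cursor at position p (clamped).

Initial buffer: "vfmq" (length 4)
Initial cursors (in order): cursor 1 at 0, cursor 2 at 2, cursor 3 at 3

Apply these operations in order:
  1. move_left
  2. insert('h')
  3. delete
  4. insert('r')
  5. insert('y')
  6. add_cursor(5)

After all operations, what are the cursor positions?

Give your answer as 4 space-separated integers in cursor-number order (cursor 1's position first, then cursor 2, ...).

Answer: 2 5 8 5

Derivation:
After op 1 (move_left): buffer="vfmq" (len 4), cursors c1@0 c2@1 c3@2, authorship ....
After op 2 (insert('h')): buffer="hvhfhmq" (len 7), cursors c1@1 c2@3 c3@5, authorship 1.2.3..
After op 3 (delete): buffer="vfmq" (len 4), cursors c1@0 c2@1 c3@2, authorship ....
After op 4 (insert('r')): buffer="rvrfrmq" (len 7), cursors c1@1 c2@3 c3@5, authorship 1.2.3..
After op 5 (insert('y')): buffer="ryvryfrymq" (len 10), cursors c1@2 c2@5 c3@8, authorship 11.22.33..
After op 6 (add_cursor(5)): buffer="ryvryfrymq" (len 10), cursors c1@2 c2@5 c4@5 c3@8, authorship 11.22.33..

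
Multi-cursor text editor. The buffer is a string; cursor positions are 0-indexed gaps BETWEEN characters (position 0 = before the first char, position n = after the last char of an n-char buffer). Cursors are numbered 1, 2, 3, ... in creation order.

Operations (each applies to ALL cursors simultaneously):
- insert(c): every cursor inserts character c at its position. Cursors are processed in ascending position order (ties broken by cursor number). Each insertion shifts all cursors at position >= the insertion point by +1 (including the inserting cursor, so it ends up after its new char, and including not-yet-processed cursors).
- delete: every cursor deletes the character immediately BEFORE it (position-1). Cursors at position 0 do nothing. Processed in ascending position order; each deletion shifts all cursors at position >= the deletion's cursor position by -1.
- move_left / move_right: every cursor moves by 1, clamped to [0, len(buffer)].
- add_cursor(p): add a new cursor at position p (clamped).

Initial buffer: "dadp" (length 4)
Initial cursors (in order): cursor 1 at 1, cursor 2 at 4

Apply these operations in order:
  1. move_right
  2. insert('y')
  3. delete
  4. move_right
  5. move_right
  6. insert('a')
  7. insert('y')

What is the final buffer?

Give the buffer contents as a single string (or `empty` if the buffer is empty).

Answer: dadpaayy

Derivation:
After op 1 (move_right): buffer="dadp" (len 4), cursors c1@2 c2@4, authorship ....
After op 2 (insert('y')): buffer="daydpy" (len 6), cursors c1@3 c2@6, authorship ..1..2
After op 3 (delete): buffer="dadp" (len 4), cursors c1@2 c2@4, authorship ....
After op 4 (move_right): buffer="dadp" (len 4), cursors c1@3 c2@4, authorship ....
After op 5 (move_right): buffer="dadp" (len 4), cursors c1@4 c2@4, authorship ....
After op 6 (insert('a')): buffer="dadpaa" (len 6), cursors c1@6 c2@6, authorship ....12
After op 7 (insert('y')): buffer="dadpaayy" (len 8), cursors c1@8 c2@8, authorship ....1212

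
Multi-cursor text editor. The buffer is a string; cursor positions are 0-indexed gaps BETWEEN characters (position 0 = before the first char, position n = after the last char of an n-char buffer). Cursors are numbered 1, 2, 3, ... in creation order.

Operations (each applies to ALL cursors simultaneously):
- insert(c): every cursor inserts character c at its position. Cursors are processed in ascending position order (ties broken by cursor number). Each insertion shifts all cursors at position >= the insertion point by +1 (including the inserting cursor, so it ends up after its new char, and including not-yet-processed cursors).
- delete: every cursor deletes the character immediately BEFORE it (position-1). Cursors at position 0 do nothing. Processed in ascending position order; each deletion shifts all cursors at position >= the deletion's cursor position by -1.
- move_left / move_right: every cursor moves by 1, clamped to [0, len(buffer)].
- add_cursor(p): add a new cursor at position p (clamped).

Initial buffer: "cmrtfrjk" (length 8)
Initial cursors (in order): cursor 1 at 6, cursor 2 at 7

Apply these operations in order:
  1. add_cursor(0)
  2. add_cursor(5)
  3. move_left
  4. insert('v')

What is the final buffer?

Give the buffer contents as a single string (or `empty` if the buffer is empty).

Answer: vcmrtvfvrvjk

Derivation:
After op 1 (add_cursor(0)): buffer="cmrtfrjk" (len 8), cursors c3@0 c1@6 c2@7, authorship ........
After op 2 (add_cursor(5)): buffer="cmrtfrjk" (len 8), cursors c3@0 c4@5 c1@6 c2@7, authorship ........
After op 3 (move_left): buffer="cmrtfrjk" (len 8), cursors c3@0 c4@4 c1@5 c2@6, authorship ........
After op 4 (insert('v')): buffer="vcmrtvfvrvjk" (len 12), cursors c3@1 c4@6 c1@8 c2@10, authorship 3....4.1.2..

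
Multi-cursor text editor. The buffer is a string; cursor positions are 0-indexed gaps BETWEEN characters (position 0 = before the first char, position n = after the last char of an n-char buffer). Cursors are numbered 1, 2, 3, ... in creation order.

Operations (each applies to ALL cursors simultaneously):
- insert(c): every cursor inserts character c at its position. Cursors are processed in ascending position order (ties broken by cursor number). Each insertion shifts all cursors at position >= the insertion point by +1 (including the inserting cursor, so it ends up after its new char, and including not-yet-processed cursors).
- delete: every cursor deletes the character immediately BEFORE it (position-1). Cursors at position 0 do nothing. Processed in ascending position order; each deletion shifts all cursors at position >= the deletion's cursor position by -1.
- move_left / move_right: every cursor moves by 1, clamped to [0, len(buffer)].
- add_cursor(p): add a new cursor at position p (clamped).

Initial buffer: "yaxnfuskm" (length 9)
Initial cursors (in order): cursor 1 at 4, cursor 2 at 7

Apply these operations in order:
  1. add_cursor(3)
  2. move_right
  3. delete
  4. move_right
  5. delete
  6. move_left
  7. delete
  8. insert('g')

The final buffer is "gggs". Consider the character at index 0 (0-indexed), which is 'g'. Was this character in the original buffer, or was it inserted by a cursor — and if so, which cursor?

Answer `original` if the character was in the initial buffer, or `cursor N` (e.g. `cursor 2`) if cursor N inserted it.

After op 1 (add_cursor(3)): buffer="yaxnfuskm" (len 9), cursors c3@3 c1@4 c2@7, authorship .........
After op 2 (move_right): buffer="yaxnfuskm" (len 9), cursors c3@4 c1@5 c2@8, authorship .........
After op 3 (delete): buffer="yaxusm" (len 6), cursors c1@3 c3@3 c2@5, authorship ......
After op 4 (move_right): buffer="yaxusm" (len 6), cursors c1@4 c3@4 c2@6, authorship ......
After op 5 (delete): buffer="yas" (len 3), cursors c1@2 c3@2 c2@3, authorship ...
After op 6 (move_left): buffer="yas" (len 3), cursors c1@1 c3@1 c2@2, authorship ...
After op 7 (delete): buffer="s" (len 1), cursors c1@0 c2@0 c3@0, authorship .
After op 8 (insert('g')): buffer="gggs" (len 4), cursors c1@3 c2@3 c3@3, authorship 123.
Authorship (.=original, N=cursor N): 1 2 3 .
Index 0: author = 1

Answer: cursor 1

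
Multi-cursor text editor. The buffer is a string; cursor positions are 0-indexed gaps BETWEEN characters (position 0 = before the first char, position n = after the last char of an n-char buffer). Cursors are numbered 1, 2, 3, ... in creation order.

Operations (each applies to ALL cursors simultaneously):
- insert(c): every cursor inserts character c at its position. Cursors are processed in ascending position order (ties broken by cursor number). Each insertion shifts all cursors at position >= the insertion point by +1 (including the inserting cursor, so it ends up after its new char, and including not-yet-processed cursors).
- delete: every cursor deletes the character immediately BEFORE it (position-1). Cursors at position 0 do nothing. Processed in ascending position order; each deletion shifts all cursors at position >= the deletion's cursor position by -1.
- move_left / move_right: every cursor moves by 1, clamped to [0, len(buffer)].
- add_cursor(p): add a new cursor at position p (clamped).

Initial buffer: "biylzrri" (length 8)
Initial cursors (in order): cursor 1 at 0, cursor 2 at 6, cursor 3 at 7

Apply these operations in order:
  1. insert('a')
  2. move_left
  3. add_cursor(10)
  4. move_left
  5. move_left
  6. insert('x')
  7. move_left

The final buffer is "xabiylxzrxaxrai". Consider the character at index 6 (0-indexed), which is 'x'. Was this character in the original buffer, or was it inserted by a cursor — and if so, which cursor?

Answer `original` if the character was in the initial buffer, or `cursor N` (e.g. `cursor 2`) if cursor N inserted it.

After op 1 (insert('a')): buffer="abiylzrarai" (len 11), cursors c1@1 c2@8 c3@10, authorship 1......2.3.
After op 2 (move_left): buffer="abiylzrarai" (len 11), cursors c1@0 c2@7 c3@9, authorship 1......2.3.
After op 3 (add_cursor(10)): buffer="abiylzrarai" (len 11), cursors c1@0 c2@7 c3@9 c4@10, authorship 1......2.3.
After op 4 (move_left): buffer="abiylzrarai" (len 11), cursors c1@0 c2@6 c3@8 c4@9, authorship 1......2.3.
After op 5 (move_left): buffer="abiylzrarai" (len 11), cursors c1@0 c2@5 c3@7 c4@8, authorship 1......2.3.
After op 6 (insert('x')): buffer="xabiylxzrxaxrai" (len 15), cursors c1@1 c2@7 c3@10 c4@12, authorship 11....2..324.3.
After op 7 (move_left): buffer="xabiylxzrxaxrai" (len 15), cursors c1@0 c2@6 c3@9 c4@11, authorship 11....2..324.3.
Authorship (.=original, N=cursor N): 1 1 . . . . 2 . . 3 2 4 . 3 .
Index 6: author = 2

Answer: cursor 2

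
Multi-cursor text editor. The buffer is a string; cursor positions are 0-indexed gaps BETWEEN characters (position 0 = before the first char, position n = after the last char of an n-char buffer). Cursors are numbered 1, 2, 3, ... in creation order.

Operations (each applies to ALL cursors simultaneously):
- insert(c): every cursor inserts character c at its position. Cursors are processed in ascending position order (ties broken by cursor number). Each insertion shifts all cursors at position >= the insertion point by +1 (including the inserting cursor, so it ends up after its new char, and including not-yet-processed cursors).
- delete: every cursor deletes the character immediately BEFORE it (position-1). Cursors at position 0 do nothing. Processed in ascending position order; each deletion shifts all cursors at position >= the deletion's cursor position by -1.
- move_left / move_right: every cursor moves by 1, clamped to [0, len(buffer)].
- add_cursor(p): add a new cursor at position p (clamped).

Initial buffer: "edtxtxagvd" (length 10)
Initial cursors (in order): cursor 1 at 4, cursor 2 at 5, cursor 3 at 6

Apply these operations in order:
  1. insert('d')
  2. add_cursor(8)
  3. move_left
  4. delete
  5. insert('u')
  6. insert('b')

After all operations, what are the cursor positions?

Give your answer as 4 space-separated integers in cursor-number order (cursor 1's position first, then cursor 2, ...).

Answer: 5 12 12 12

Derivation:
After op 1 (insert('d')): buffer="edtxdtdxdagvd" (len 13), cursors c1@5 c2@7 c3@9, authorship ....1.2.3....
After op 2 (add_cursor(8)): buffer="edtxdtdxdagvd" (len 13), cursors c1@5 c2@7 c4@8 c3@9, authorship ....1.2.3....
After op 3 (move_left): buffer="edtxdtdxdagvd" (len 13), cursors c1@4 c2@6 c4@7 c3@8, authorship ....1.2.3....
After op 4 (delete): buffer="edtddagvd" (len 9), cursors c1@3 c2@4 c3@4 c4@4, authorship ...13....
After op 5 (insert('u')): buffer="edtuduuudagvd" (len 13), cursors c1@4 c2@8 c3@8 c4@8, authorship ...112343....
After op 6 (insert('b')): buffer="edtubduuubbbdagvd" (len 17), cursors c1@5 c2@12 c3@12 c4@12, authorship ...1112342343....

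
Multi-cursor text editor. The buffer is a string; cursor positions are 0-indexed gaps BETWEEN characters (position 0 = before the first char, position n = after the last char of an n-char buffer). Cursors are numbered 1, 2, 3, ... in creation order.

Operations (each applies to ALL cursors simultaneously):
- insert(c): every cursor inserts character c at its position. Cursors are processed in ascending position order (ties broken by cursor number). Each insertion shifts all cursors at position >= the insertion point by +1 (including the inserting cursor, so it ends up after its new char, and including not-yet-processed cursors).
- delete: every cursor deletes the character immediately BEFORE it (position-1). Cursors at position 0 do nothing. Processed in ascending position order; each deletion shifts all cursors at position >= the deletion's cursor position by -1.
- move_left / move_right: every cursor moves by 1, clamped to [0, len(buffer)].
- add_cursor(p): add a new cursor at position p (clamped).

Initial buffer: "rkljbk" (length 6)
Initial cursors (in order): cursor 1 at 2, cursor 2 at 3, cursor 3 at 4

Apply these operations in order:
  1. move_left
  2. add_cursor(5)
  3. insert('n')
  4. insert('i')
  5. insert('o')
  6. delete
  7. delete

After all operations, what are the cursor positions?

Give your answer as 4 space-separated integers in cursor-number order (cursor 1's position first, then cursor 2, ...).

Answer: 2 4 6 9

Derivation:
After op 1 (move_left): buffer="rkljbk" (len 6), cursors c1@1 c2@2 c3@3, authorship ......
After op 2 (add_cursor(5)): buffer="rkljbk" (len 6), cursors c1@1 c2@2 c3@3 c4@5, authorship ......
After op 3 (insert('n')): buffer="rnknlnjbnk" (len 10), cursors c1@2 c2@4 c3@6 c4@9, authorship .1.2.3..4.
After op 4 (insert('i')): buffer="rniknilnijbnik" (len 14), cursors c1@3 c2@6 c3@9 c4@13, authorship .11.22.33..44.
After op 5 (insert('o')): buffer="rniokniolniojbniok" (len 18), cursors c1@4 c2@8 c3@12 c4@17, authorship .111.222.333..444.
After op 6 (delete): buffer="rniknilnijbnik" (len 14), cursors c1@3 c2@6 c3@9 c4@13, authorship .11.22.33..44.
After op 7 (delete): buffer="rnknlnjbnk" (len 10), cursors c1@2 c2@4 c3@6 c4@9, authorship .1.2.3..4.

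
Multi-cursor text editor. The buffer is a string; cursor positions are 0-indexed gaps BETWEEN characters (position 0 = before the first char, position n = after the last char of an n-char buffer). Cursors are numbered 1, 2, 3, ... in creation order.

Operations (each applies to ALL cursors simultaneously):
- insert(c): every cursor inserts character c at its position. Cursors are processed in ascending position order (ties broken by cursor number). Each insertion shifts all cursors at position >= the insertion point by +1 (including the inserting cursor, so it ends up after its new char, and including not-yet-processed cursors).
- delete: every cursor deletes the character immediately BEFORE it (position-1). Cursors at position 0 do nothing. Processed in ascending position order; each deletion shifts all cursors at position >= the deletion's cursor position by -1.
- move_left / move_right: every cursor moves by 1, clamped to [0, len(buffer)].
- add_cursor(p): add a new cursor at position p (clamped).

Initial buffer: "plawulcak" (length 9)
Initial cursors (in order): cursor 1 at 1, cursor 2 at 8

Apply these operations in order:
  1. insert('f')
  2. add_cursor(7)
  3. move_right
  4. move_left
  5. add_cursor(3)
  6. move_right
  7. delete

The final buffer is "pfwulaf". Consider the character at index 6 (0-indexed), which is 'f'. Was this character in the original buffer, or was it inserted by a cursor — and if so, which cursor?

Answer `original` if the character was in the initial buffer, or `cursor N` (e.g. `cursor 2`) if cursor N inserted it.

Answer: cursor 2

Derivation:
After op 1 (insert('f')): buffer="pflawulcafk" (len 11), cursors c1@2 c2@10, authorship .1.......2.
After op 2 (add_cursor(7)): buffer="pflawulcafk" (len 11), cursors c1@2 c3@7 c2@10, authorship .1.......2.
After op 3 (move_right): buffer="pflawulcafk" (len 11), cursors c1@3 c3@8 c2@11, authorship .1.......2.
After op 4 (move_left): buffer="pflawulcafk" (len 11), cursors c1@2 c3@7 c2@10, authorship .1.......2.
After op 5 (add_cursor(3)): buffer="pflawulcafk" (len 11), cursors c1@2 c4@3 c3@7 c2@10, authorship .1.......2.
After op 6 (move_right): buffer="pflawulcafk" (len 11), cursors c1@3 c4@4 c3@8 c2@11, authorship .1.......2.
After op 7 (delete): buffer="pfwulaf" (len 7), cursors c1@2 c4@2 c3@5 c2@7, authorship .1....2
Authorship (.=original, N=cursor N): . 1 . . . . 2
Index 6: author = 2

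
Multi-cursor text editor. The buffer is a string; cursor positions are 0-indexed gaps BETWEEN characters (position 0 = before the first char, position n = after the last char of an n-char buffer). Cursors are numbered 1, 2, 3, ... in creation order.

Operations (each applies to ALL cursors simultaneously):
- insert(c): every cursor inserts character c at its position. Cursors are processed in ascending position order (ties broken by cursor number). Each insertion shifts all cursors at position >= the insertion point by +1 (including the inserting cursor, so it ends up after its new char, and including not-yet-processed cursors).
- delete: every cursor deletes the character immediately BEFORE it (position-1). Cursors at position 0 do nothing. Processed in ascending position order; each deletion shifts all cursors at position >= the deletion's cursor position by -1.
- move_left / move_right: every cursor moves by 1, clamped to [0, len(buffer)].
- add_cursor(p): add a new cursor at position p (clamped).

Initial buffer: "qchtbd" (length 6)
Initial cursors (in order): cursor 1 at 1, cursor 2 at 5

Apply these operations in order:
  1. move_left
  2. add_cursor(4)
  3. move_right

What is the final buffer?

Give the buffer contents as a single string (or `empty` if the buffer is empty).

After op 1 (move_left): buffer="qchtbd" (len 6), cursors c1@0 c2@4, authorship ......
After op 2 (add_cursor(4)): buffer="qchtbd" (len 6), cursors c1@0 c2@4 c3@4, authorship ......
After op 3 (move_right): buffer="qchtbd" (len 6), cursors c1@1 c2@5 c3@5, authorship ......

Answer: qchtbd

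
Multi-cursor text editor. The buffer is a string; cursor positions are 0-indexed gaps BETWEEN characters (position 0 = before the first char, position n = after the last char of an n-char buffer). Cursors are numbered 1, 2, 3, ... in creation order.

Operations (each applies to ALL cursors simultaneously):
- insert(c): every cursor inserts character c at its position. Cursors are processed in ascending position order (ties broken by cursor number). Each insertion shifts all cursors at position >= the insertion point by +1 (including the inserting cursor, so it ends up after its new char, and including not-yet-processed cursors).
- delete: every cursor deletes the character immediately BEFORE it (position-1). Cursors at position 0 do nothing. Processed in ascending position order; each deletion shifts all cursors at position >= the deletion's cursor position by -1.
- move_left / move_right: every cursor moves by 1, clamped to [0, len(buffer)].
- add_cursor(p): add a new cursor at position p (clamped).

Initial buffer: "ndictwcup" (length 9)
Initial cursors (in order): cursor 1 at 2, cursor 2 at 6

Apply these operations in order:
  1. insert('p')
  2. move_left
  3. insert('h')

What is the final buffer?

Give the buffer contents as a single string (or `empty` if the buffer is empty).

After op 1 (insert('p')): buffer="ndpictwpcup" (len 11), cursors c1@3 c2@8, authorship ..1....2...
After op 2 (move_left): buffer="ndpictwpcup" (len 11), cursors c1@2 c2@7, authorship ..1....2...
After op 3 (insert('h')): buffer="ndhpictwhpcup" (len 13), cursors c1@3 c2@9, authorship ..11....22...

Answer: ndhpictwhpcup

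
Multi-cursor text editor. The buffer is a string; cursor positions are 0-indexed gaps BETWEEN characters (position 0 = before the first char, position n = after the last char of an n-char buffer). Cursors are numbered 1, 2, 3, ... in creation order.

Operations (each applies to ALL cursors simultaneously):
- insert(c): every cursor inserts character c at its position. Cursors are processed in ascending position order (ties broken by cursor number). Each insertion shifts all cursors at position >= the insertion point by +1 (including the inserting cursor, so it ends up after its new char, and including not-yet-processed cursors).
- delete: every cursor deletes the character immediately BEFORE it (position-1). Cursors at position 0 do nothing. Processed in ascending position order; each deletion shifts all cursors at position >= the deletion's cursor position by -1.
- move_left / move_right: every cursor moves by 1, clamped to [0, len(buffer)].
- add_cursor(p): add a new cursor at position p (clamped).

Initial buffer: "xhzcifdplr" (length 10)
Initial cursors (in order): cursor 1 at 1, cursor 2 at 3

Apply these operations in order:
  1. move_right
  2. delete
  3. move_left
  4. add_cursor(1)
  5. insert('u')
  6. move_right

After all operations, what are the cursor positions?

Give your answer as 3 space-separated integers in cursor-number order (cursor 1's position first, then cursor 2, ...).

After op 1 (move_right): buffer="xhzcifdplr" (len 10), cursors c1@2 c2@4, authorship ..........
After op 2 (delete): buffer="xzifdplr" (len 8), cursors c1@1 c2@2, authorship ........
After op 3 (move_left): buffer="xzifdplr" (len 8), cursors c1@0 c2@1, authorship ........
After op 4 (add_cursor(1)): buffer="xzifdplr" (len 8), cursors c1@0 c2@1 c3@1, authorship ........
After op 5 (insert('u')): buffer="uxuuzifdplr" (len 11), cursors c1@1 c2@4 c3@4, authorship 1.23.......
After op 6 (move_right): buffer="uxuuzifdplr" (len 11), cursors c1@2 c2@5 c3@5, authorship 1.23.......

Answer: 2 5 5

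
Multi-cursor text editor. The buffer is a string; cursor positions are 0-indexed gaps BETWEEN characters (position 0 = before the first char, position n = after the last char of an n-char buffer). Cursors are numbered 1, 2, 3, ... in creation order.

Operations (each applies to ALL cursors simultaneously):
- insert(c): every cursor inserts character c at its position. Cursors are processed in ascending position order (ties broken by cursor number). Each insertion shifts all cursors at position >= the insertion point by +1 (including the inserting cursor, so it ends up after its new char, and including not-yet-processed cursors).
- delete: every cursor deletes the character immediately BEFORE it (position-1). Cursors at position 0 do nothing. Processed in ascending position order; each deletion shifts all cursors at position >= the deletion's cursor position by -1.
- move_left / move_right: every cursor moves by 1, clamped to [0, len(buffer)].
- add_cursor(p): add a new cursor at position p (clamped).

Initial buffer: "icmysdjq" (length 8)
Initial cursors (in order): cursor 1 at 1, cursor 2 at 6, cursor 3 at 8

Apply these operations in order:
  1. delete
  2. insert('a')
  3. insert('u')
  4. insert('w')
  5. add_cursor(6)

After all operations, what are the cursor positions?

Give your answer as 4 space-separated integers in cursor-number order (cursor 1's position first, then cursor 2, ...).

Answer: 3 10 14 6

Derivation:
After op 1 (delete): buffer="cmysj" (len 5), cursors c1@0 c2@4 c3@5, authorship .....
After op 2 (insert('a')): buffer="acmysaja" (len 8), cursors c1@1 c2@6 c3@8, authorship 1....2.3
After op 3 (insert('u')): buffer="aucmysaujau" (len 11), cursors c1@2 c2@8 c3@11, authorship 11....22.33
After op 4 (insert('w')): buffer="auwcmysauwjauw" (len 14), cursors c1@3 c2@10 c3@14, authorship 111....222.333
After op 5 (add_cursor(6)): buffer="auwcmysauwjauw" (len 14), cursors c1@3 c4@6 c2@10 c3@14, authorship 111....222.333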